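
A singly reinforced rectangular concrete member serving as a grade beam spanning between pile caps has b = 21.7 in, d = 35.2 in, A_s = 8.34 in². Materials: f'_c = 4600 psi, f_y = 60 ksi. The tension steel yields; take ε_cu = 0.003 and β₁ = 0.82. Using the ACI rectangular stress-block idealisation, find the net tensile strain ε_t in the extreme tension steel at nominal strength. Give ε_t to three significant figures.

a = A_s f_y/(0.85 f'_c b) = 5.898 in.
β₁ = 0.82, so c = a/β₁ = 5.898/0.82 = 7.193 in.
From the linear strain diagram with ε_cu = 0.003: ε_t = 0.003 (d − c)/c = 0.003 × (35.2 − 7.193)/7.193 = 0.0117.
Since ε_t ≥ 0.005, the section is tension-controlled.

ε_t ≈ 0.0117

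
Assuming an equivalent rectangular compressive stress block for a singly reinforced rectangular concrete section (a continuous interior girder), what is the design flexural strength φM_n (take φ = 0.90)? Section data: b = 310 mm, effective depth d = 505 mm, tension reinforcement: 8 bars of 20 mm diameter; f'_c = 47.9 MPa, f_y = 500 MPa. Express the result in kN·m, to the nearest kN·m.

φM_n ≈ 515 kN·m

A_s = 8 × 314 = 2512 mm².
T = A_s f_y = 2512 × 500 = 1256000 N = 1256 kN.
From C = T: a = T/(0.85 f'_c b) = 1256000/(0.85 × 47.9 × 310) = 99.51 mm.
M_n = T(d − a/2) = 1256 kN × (505 − 49.755) mm = 571.79 kN·m.
φM_n = 0.90 × 571.79 = 514.61 kN·m.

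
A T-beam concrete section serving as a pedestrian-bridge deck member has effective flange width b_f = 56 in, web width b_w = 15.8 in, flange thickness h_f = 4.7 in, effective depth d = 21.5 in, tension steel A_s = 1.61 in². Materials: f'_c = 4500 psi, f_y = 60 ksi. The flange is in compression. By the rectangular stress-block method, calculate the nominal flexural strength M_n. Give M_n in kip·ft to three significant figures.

M_n ≈ 171 kip·ft

Tension: T = A_s f_y = 1.61 × 60 = 96.6 kips.
Try a within the flange: a = T/(0.85 f'_c b_f) = 96.6/(0.85 × 4.5 × 56) = 0.451 in.
Since a = 0.451 ≤ h_f = 4.7 in, the stress block lies entirely in the flange; analyse as a rectangular beam of width b_f.
M_n = T(d − a/2) = 96.6 × (21.5 − 0.2255) = 2055.1 kip·in.
M_n = 2055.1/12 = 171.26 kip·ft.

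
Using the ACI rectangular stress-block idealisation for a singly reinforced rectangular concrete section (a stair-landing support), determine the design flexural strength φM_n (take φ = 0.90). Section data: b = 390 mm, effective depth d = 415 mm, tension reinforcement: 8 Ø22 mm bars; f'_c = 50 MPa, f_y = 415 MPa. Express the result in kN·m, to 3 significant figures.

φM_n ≈ 428 kN·m

A_s = 8 × 380 = 3040 mm².
T = A_s f_y = 3040 × 415 = 1261600 N = 1261.6 kN.
From C = T: a = T/(0.85 f'_c b) = 1261600/(0.85 × 50 × 390) = 76.11 mm.
M_n = T(d − a/2) = 1261.6 kN × (415 − 38.055) mm = 475.55 kN·m.
φM_n = 0.90 × 475.55 = 428.00 kN·m.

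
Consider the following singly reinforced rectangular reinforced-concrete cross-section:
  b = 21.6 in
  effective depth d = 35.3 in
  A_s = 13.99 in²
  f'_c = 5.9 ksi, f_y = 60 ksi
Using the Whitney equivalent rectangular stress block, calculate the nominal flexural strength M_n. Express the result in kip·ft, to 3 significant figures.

T = A_s f_y = 13.99 × 60 = 839.4 kips.
a = T/(0.85 f'_c b) = 839.4/(0.85 × 5.9 × 21.6) = 7.749 in.
M_n = T(d − a/2) = 839.4 × (35.3 − 3.8745) = 26378.6 kip·in = 26378.6/12 = 2198.22 kip·ft.

M_n ≈ 2200 kip·ft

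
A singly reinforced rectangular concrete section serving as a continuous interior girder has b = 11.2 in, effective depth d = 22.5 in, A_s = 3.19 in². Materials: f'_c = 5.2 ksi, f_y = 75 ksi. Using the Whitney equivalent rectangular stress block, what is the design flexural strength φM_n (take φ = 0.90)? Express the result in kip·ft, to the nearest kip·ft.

φM_n ≈ 360 kip·ft

T = A_s f_y = 3.19 × 75 = 239.25 kips.
a = T/(0.85 f'_c b) = 239.25/(0.85 × 5.2 × 11.2) = 4.833 in.
M_n = T(d − a/2) = 239.25 × (22.5 − 2.4165) = 4805.0 kip·in = 4805.0/12 = 400.42 kip·ft.
φM_n = 0.90 × 400.42 = 360.38 kip·ft.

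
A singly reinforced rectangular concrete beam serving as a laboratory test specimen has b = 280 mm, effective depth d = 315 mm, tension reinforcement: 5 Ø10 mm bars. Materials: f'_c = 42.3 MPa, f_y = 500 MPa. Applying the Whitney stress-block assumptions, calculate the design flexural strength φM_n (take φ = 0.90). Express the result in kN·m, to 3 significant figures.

A_s = 5 × 78.5 = 392.5 mm².
T = A_s f_y = 392.5 × 500 = 196250 N = 196.25 kN.
From C = T: a = T/(0.85 f'_c b) = 196250/(0.85 × 42.3 × 280) = 19.49 mm.
M_n = T(d − a/2) = 196.25 kN × (315 − 9.745) mm = 59.91 kN·m.
φM_n = 0.90 × 59.91 = 53.92 kN·m.

φM_n ≈ 53.9 kN·m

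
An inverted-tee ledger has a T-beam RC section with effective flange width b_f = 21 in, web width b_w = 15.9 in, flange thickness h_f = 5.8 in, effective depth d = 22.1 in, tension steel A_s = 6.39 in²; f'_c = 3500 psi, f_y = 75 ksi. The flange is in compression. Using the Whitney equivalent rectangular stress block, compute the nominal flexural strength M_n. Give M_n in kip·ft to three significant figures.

Tension: T = A_s f_y = 6.39 × 75 = 479.25 kips.
Try a within the flange: a = T/(0.85 f'_c b_f) = 479.25/(0.85 × 3.5 × 21) = 7.671 in.
a = 7.671 > h_f = 5.8 in: the block extends into the web. Split into flange-overhang and web parts.
C_f = 0.85 f'_c (b_f − b_w) h_f = 0.85 × 3.5 × (21 − 15.9) × 5.8 = 88.0 kips.
Remaining web compression depth: a_w = (T − C_f)/(0.85 f'_c b_w) = (479.25 − 88.0)/(0.85 × 3.5 × 15.9) = 8.271 in.
M_n = C_f(d − h_f/2) + (T − C_f)(d − a_w/2) = 88.0 × (22.1 − 2.9) + 391.25 × (22.1 − 4.1355) = 1689.6 + 7028.6 = 8718.2 kip·in.
M_n = 8718.2/12 = 726.52 kip·ft.

M_n ≈ 727 kip·ft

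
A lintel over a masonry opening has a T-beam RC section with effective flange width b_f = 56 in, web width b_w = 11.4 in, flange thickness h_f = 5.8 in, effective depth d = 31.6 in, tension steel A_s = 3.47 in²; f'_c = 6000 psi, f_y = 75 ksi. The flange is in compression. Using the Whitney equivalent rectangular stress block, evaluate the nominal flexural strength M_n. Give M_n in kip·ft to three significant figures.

Tension: T = A_s f_y = 3.47 × 75 = 260.25 kips.
Try a within the flange: a = T/(0.85 f'_c b_f) = 260.25/(0.85 × 6 × 56) = 0.911 in.
Since a = 0.911 ≤ h_f = 5.8 in, the stress block lies entirely in the flange; analyse as a rectangular beam of width b_f.
M_n = T(d − a/2) = 260.25 × (31.6 − 0.4555) = 8105.4 kip·in.
M_n = 8105.4/12 = 675.45 kip·ft.

M_n ≈ 675 kip·ft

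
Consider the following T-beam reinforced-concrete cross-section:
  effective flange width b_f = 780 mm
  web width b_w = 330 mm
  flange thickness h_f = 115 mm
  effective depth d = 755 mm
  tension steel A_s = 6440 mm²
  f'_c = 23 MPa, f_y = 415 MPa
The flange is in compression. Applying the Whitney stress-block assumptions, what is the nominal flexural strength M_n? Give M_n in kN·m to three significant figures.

Tension: T = A_s f_y = 6440 × 415 = 2672600 N.
Try a within the flange: a = T/(0.85 f'_c b_f) = 2672600/(0.85 × 23 × 780) = 175.26 mm.
a = 175.26 > h_f = 115 mm: the block extends into the web. Split into flange-overhang and web parts.
C_f = 0.85 f'_c (b_f − b_w) h_f = 0.85 × 23 × (780 − 330) × 115 = 1011713 N.
Remaining web compression depth: a_w = (T − C_f)/(0.85 f'_c b_w) = (2672600 − 1011713)/(0.85 × 23 × 330) = 257.44 mm.
M_n = C_f(d − h_f/2) + (T − C_f)(d − a_w/2) = 1011713 × (755 − 57.5) + 1660887 × (755 − 128.72) = 705.67 + 1040.18 = 1745.85 × 10⁶ N·mm.
M_n = 1745.85 kN·m.

M_n ≈ 1750 kN·m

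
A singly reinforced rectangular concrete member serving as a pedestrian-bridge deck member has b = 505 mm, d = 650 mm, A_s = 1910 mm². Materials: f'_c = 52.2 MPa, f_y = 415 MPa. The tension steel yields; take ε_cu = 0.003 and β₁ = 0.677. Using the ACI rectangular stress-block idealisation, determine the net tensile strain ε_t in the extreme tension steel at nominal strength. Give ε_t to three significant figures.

a = A_s f_y/(0.85 f'_c b) = 35.38 mm.
β₁ = 0.677, so c = a/β₁ = 35.38/0.677 = 52.26 mm.
From the linear strain diagram with ε_cu = 0.003: ε_t = 0.003 (d − c)/c = 0.003 × (650 − 52.26)/52.26 = 0.0343.
Since ε_t ≥ 0.005, the section is tension-controlled.

ε_t ≈ 0.0343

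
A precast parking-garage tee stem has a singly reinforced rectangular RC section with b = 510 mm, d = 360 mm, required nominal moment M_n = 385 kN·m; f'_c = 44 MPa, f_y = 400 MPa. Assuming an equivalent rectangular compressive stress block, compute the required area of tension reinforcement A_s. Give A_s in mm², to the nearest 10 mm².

With M_n = 0.85 f'_c a b (d − a/2), solve the quadratic for a:
a = d − √(d² − 2M_n/(0.85 f'_c b)) = 360 − √(360² − 2 × 385×10⁶/(0.85 × 44 × 510)) = 61.28 mm.
A_s = 0.85 f'_c a b / f_y = 0.85 × 44 × 61.28 × 510 / 400 = 2922.1 mm².

A_s ≈ 2920 mm²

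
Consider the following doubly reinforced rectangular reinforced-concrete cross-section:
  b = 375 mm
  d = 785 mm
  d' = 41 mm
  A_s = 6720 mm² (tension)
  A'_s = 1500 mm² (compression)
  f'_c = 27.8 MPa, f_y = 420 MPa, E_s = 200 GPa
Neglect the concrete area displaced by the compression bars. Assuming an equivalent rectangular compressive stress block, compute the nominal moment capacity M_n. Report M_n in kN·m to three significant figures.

Assume both tension and compression steel yield.
Net tension couple steel: A_s − A'_s = 5220 mm².
a = (A_s − A'_s) f_y / (0.85 f'_c b) = 2192400/(0.85 × 27.8 × 375) = 247.41 mm.
c = a/β₁ = 247.41/0.85 = 291.07 mm; ε'_s = 0.003(c − d')/c = 0.0026 ≥ f_y/E_s = 0.0021, so compression steel does yield.
M_n = (A_s − A'_s) f_y (d − a/2) + A'_s f_y (d − d') = [2192400 × (785 − 123.705) + 630000 × (785 − 41)] × 10⁻⁶ = 1449.82 + 468.72 = 1918.54 kN·m.

M_n ≈ 1920 kN·m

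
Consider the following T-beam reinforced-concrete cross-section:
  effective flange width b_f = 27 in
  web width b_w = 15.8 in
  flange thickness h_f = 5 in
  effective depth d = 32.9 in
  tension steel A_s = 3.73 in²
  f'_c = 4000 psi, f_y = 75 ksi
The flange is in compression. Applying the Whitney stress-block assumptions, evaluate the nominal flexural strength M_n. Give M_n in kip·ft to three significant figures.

Tension: T = A_s f_y = 3.73 × 75 = 279.75 kips.
Try a within the flange: a = T/(0.85 f'_c b_f) = 279.75/(0.85 × 4 × 27) = 3.047 in.
Since a = 3.047 ≤ h_f = 5 in, the stress block lies entirely in the flange; analyse as a rectangular beam of width b_f.
M_n = T(d − a/2) = 279.75 × (32.9 − 1.5235) = 8777.6 kip·in.
M_n = 8777.6/12 = 731.47 kip·ft.

M_n ≈ 731 kip·ft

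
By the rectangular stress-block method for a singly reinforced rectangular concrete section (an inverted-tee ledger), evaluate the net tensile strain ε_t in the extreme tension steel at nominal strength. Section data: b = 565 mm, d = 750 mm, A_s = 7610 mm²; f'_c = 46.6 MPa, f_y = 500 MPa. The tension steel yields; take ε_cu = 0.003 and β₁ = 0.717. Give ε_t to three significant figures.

ε_t ≈ 0.00649

a = A_s f_y/(0.85 f'_c b) = 170.02 mm.
β₁ = 0.717, so c = a/β₁ = 170.02/0.717 = 237.13 mm.
From the linear strain diagram with ε_cu = 0.003: ε_t = 0.003 (d − c)/c = 0.003 × (750 − 237.13)/237.13 = 0.00649.
Since ε_t ≥ 0.005, the section is tension-controlled.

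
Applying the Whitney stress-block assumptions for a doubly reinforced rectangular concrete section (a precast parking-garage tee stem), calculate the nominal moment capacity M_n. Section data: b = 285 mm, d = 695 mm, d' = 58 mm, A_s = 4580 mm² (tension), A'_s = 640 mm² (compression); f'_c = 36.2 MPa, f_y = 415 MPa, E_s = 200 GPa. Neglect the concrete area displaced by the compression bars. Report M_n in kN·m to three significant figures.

Assume both tension and compression steel yield.
Net tension couple steel: A_s − A'_s = 3940 mm².
a = (A_s − A'_s) f_y / (0.85 f'_c b) = 1635100/(0.85 × 36.2 × 285) = 186.45 mm.
c = a/β₁ = 186.45/0.791 = 235.71 mm; ε'_s = 0.003(c − d')/c = 0.0023 ≥ f_y/E_s = 0.0021, so compression steel does yield.
M_n = (A_s − A'_s) f_y (d − a/2) + A'_s f_y (d − d') = [1635100 × (695 − 93.225) + 265600 × (695 − 58)] × 10⁻⁶ = 983.96 + 169.19 = 1153.15 kN·m.

M_n ≈ 1150 kN·m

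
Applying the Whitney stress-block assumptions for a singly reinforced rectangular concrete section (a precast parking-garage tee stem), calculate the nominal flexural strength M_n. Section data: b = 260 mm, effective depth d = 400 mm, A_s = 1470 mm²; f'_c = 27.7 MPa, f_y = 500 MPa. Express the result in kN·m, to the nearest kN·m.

M_n ≈ 250 kN·m

T = A_s f_y = 1470 × 500 = 735000 N = 735 kN.
From C = T: a = T/(0.85 f'_c b) = 735000/(0.85 × 27.7 × 260) = 120.06 mm.
M_n = T(d − a/2) = 735 kN × (400 − 60.03) mm = 249.88 kN·m.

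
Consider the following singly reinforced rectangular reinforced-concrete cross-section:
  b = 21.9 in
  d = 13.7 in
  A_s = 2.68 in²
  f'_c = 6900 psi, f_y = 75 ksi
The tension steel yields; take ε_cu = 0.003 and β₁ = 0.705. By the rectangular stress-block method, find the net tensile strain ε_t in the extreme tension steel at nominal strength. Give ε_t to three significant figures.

ε_t ≈ 0.0155

a = A_s f_y/(0.85 f'_c b) = 1.565 in.
β₁ = 0.705, so c = a/β₁ = 1.565/0.705 = 2.220 in.
From the linear strain diagram with ε_cu = 0.003: ε_t = 0.003 (d − c)/c = 0.003 × (13.7 − 2.220)/2.220 = 0.0155.
Since ε_t ≥ 0.005, the section is tension-controlled.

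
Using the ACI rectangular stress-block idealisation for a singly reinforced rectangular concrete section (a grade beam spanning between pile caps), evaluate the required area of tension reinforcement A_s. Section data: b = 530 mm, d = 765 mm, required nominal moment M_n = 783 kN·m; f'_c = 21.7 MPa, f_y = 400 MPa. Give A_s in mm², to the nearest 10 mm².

With M_n = 0.85 f'_c a b (d − a/2), solve the quadratic for a:
a = d − √(d² − 2M_n/(0.85 f'_c b)) = 765 − √(765² − 2 × 783×10⁶/(0.85 × 21.7 × 530)) = 113.05 mm.
A_s = 0.85 f'_c a b / f_y = 0.85 × 21.7 × 113.05 × 530 / 400 = 2762.9 mm².

A_s ≈ 2760 mm²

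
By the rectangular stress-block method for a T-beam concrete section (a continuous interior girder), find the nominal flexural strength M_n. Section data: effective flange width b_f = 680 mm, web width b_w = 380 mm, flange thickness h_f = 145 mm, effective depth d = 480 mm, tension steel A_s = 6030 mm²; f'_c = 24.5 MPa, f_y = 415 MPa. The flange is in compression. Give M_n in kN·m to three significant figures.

Tension: T = A_s f_y = 6030 × 415 = 2502450 N.
Try a within the flange: a = T/(0.85 f'_c b_f) = 2502450/(0.85 × 24.5 × 680) = 176.71 mm.
a = 176.71 > h_f = 145 mm: the block extends into the web. Split into flange-overhang and web parts.
C_f = 0.85 f'_c (b_f − b_w) h_f = 0.85 × 24.5 × (680 − 380) × 145 = 905888 N.
Remaining web compression depth: a_w = (T − C_f)/(0.85 f'_c b_w) = (2502450 − 905888)/(0.85 × 24.5 × 380) = 201.75 mm.
M_n = C_f(d − h_f/2) + (T − C_f)(d − a_w/2) = 905888 × (480 − 72.5) + 1596562 × (480 − 100.875) = 369.15 + 605.30 = 974.45 × 10⁶ N·mm.
M_n = 974.45 kN·m.

M_n ≈ 974 kN·m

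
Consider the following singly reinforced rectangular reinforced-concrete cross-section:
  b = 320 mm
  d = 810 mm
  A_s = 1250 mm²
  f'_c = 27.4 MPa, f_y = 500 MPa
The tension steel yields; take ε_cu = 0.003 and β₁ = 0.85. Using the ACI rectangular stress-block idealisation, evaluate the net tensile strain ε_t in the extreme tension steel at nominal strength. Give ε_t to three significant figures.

a = A_s f_y/(0.85 f'_c b) = 83.86 mm.
β₁ = 0.85, so c = a/β₁ = 83.86/0.85 = 98.66 mm.
From the linear strain diagram with ε_cu = 0.003: ε_t = 0.003 (d − c)/c = 0.003 × (810 − 98.66)/98.66 = 0.0216.
Since ε_t ≥ 0.005, the section is tension-controlled.

ε_t ≈ 0.0216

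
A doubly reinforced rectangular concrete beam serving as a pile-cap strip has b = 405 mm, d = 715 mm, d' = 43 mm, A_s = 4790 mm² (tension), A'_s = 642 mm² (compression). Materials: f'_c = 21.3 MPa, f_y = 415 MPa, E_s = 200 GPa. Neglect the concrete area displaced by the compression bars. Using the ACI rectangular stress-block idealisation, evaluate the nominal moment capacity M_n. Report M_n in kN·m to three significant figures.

Assume both tension and compression steel yield.
Net tension couple steel: A_s − A'_s = 4148 mm².
a = (A_s − A'_s) f_y / (0.85 f'_c b) = 1721420/(0.85 × 21.3 × 405) = 234.76 mm.
c = a/β₁ = 234.76/0.85 = 276.19 mm; ε'_s = 0.003(c − d')/c = 0.0025 ≥ f_y/E_s = 0.0021, so compression steel does yield.
M_n = (A_s − A'_s) f_y (d − a/2) + A'_s f_y (d − d') = [1721420 × (715 − 117.38) + 266430 × (715 − 43)] × 10⁻⁶ = 1028.76 + 179.04 = 1207.80 kN·m.

M_n ≈ 1210 kN·m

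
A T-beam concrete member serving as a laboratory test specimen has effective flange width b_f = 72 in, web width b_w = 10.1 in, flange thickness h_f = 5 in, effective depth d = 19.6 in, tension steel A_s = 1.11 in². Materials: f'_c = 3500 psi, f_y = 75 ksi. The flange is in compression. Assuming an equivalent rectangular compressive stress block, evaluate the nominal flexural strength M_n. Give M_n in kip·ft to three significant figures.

Tension: T = A_s f_y = 1.11 × 75 = 83.25 kips.
Try a within the flange: a = T/(0.85 f'_c b_f) = 83.25/(0.85 × 3.5 × 72) = 0.389 in.
Since a = 0.389 ≤ h_f = 5 in, the stress block lies entirely in the flange; analyse as a rectangular beam of width b_f.
M_n = T(d − a/2) = 83.25 × (19.6 − 0.1945) = 1615.5 kip·in.
M_n = 1615.5/12 = 134.63 kip·ft.

M_n ≈ 135 kip·ft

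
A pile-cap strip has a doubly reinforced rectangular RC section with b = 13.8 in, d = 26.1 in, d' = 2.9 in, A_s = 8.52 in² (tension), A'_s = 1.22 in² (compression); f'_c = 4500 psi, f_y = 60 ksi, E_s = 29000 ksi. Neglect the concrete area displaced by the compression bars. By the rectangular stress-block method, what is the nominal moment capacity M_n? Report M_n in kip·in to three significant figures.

M_n ≈ 11300 kip·in

Assume both steels yield.
a = (A_s − A'_s) f_y/(0.85 f'_c b) = (8.52 − 1.22) × 60/(0.85 × 4.5 × 13.8) = 8.298 in.
c = a/β₁ = 8.298/0.825 = 10.058 in; ε'_s = 0.003(c − d')/c = 0.0021 ≥ ε_y = 0.0021, so the compression steel yields.
M_n = (A_s − A'_s) f_y (d − a/2) + A'_s f_y (d − d') = 438 × (26.1 − 4.149) + 73.2 × (26.1 − 2.9) = 9614.5 + 1698.2 = 11312.7 kip·in.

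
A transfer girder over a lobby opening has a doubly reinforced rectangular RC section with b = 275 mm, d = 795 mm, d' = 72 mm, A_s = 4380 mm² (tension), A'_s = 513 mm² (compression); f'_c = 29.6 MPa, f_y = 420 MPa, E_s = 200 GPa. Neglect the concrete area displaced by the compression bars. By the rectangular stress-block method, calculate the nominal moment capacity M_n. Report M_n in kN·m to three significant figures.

M_n ≈ 1260 kN·m

Assume both tension and compression steel yield.
Net tension couple steel: A_s − A'_s = 3867 mm².
a = (A_s − A'_s) f_y / (0.85 f'_c b) = 1624140/(0.85 × 29.6 × 275) = 234.74 mm.
c = a/β₁ = 234.74/0.839 = 279.79 mm; ε'_s = 0.003(c − d')/c = 0.0022 ≥ f_y/E_s = 0.0021, so compression steel does yield.
M_n = (A_s − A'_s) f_y (d − a/2) + A'_s f_y (d − d') = [1624140 × (795 − 117.37) + 215460 × (795 − 72)] × 10⁻⁶ = 1100.57 + 155.78 = 1256.35 kN·m.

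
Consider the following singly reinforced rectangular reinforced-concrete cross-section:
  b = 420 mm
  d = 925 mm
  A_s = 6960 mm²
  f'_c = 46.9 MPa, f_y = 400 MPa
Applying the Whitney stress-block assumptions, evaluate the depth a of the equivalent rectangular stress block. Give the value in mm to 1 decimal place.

a ≈ 166.3 mm

T = A_s f_y = 6960 × 400 = 2784000 N = 2784 kN.
Setting C = 0.85 f'_c a b equal to T: a = 2784000/(0.85 × 46.9 × 420) = 166.3 mm.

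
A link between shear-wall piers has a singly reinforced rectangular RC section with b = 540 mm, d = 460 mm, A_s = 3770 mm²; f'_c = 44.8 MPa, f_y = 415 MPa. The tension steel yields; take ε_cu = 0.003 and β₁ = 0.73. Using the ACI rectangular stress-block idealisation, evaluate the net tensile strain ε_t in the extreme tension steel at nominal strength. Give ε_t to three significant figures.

a = A_s f_y/(0.85 f'_c b) = 76.08 mm.
β₁ = 0.73, so c = a/β₁ = 76.08/0.73 = 104.22 mm.
From the linear strain diagram with ε_cu = 0.003: ε_t = 0.003 (d − c)/c = 0.003 × (460 − 104.22)/104.22 = 0.0102.
Since ε_t ≥ 0.005, the section is tension-controlled.

ε_t ≈ 0.0102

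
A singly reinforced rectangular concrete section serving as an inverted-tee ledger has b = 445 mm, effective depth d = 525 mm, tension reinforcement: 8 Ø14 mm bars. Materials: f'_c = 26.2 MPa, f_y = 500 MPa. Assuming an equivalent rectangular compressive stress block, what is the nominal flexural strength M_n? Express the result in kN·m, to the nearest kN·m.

A_s = 8 × 154 = 1232 mm².
T = A_s f_y = 1232 × 500 = 616000 N = 616 kN.
From C = T: a = T/(0.85 f'_c b) = 616000/(0.85 × 26.2 × 445) = 62.16 mm.
M_n = T(d − a/2) = 616 kN × (525 − 31.08) mm = 304.25 kN·m.

M_n ≈ 304 kN·m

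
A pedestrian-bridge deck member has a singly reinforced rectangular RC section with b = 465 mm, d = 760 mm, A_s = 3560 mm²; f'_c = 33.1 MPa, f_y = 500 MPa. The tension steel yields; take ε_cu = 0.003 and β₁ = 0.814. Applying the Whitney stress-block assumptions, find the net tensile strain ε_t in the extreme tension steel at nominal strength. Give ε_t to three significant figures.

a = A_s f_y/(0.85 f'_c b) = 136.06 mm.
β₁ = 0.814, so c = a/β₁ = 136.06/0.814 = 167.15 mm.
From the linear strain diagram with ε_cu = 0.003: ε_t = 0.003 (d − c)/c = 0.003 × (760 − 167.15)/167.15 = 0.0106.
Since ε_t ≥ 0.005, the section is tension-controlled.

ε_t ≈ 0.0106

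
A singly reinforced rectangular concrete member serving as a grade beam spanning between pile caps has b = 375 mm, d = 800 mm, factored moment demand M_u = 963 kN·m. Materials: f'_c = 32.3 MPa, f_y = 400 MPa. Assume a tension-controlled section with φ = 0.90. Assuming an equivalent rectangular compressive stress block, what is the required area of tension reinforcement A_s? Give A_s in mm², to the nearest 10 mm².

M_n = M_u/φ = 963/0.90 = 1070 kN·m.
With M_n = 0.85 f'_c a b (d − a/2), solve the quadratic for a:
a = d − √(d² − 2M_n/(0.85 f'_c b)) = 800 − √(800² − 2 × 1070×10⁶/(0.85 × 32.3 × 375)) = 142.62 mm.
A_s = 0.85 f'_c a b / f_y = 0.85 × 32.3 × 142.62 × 375 / 400 = 3670.9 mm².

A_s ≈ 3670 mm²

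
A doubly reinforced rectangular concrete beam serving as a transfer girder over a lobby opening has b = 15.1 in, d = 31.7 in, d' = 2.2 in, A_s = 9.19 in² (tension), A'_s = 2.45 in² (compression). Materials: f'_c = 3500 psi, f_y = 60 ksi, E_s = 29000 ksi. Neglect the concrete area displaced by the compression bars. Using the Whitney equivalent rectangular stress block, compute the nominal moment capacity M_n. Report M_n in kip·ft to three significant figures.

Assume both steels yield.
a = (A_s − A'_s) f_y/(0.85 f'_c b) = (9.19 − 2.45) × 60/(0.85 × 3.5 × 15.1) = 9.002 in.
c = a/β₁ = 9.002/0.85 = 10.591 in; ε'_s = 0.003(c − d')/c = 0.0024 ≥ ε_y = 0.0021, so the compression steel yields.
M_n = (A_s − A'_s) f_y (d − a/2) + A'_s f_y (d − d') = 404.4 × (31.7 − 4.501) + 147 × (31.7 − 2.2) = 10999.3 + 4336.5 = 15335.8 kip·in = 15335.8/12 = 1277.98 kip·ft.

M_n ≈ 1280 kip·ft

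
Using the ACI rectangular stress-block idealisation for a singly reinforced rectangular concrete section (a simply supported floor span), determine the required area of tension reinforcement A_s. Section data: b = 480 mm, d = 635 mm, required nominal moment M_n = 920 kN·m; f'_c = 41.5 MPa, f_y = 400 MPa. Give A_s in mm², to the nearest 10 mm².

With M_n = 0.85 f'_c a b (d − a/2), solve the quadratic for a:
a = d − √(d² − 2M_n/(0.85 f'_c b)) = 635 − √(635² − 2 × 920×10⁶/(0.85 × 41.5 × 480)) = 92.27 mm.
A_s = 0.85 f'_c a b / f_y = 0.85 × 41.5 × 92.27 × 480 / 400 = 3905.8 mm².

A_s ≈ 3910 mm²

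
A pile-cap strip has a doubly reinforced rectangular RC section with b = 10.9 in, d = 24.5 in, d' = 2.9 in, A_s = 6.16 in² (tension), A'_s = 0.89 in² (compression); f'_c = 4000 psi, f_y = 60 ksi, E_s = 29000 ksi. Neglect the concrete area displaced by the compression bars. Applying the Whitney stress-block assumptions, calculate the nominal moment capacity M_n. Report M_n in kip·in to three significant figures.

M_n ≈ 7550 kip·in

Assume both steels yield.
a = (A_s − A'_s) f_y/(0.85 f'_c b) = (6.16 − 0.89) × 60/(0.85 × 4 × 10.9) = 8.532 in.
c = a/β₁ = 8.532/0.85 = 10.038 in; ε'_s = 0.003(c − d')/c = 0.0021 ≥ ε_y = 0.0021, so the compression steel yields.
M_n = (A_s − A'_s) f_y (d − a/2) + A'_s f_y (d − d') = 316.2 × (24.5 − 4.266) + 53.4 × (24.5 − 2.9) = 6398.0 + 1153.4 = 7551.4 kip·in.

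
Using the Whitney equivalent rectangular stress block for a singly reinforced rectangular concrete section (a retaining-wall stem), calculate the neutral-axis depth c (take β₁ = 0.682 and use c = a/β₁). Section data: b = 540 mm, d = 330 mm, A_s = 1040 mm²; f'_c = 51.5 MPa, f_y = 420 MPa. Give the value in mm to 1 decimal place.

c ≈ 27.1 mm

T = A_s f_y = 1040 × 420 = 436800 N = 436.8 kN.
Setting C = 0.85 f'_c a b equal to T: a = 436800/(0.85 × 51.5 × 540) = 18.478 mm.
With β₁ = 0.682, c = a/β₁ = 18.478/0.682 = 27.1 mm.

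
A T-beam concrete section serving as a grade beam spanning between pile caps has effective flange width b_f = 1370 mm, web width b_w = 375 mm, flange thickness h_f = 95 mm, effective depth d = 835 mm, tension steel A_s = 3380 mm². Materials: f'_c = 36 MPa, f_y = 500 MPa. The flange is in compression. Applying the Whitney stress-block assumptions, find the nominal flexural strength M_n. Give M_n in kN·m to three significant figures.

Tension: T = A_s f_y = 3380 × 500 = 1690000 N.
Try a within the flange: a = T/(0.85 f'_c b_f) = 1690000/(0.85 × 36 × 1370) = 40.31 mm.
Since a = 40.31 ≤ h_f = 95 mm, the stress block lies entirely in the flange; analyse as a rectangular beam of width b_f.
M_n = T(d − a/2) = 1690000 × (835 − 20.155) = 1377.09 × 10⁶ N·mm.
M_n = 1377.09 kN·m.

M_n ≈ 1380 kN·m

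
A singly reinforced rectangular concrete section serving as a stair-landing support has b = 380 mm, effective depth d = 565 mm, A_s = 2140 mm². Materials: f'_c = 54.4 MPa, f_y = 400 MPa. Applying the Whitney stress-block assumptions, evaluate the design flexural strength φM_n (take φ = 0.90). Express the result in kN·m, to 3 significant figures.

T = A_s f_y = 2140 × 400 = 856000 N = 856 kN.
From C = T: a = T/(0.85 f'_c b) = 856000/(0.85 × 54.4 × 380) = 48.72 mm.
M_n = T(d − a/2) = 856 kN × (565 − 24.36) mm = 462.79 kN·m.
φM_n = 0.90 × 462.79 = 416.51 kN·m.

φM_n ≈ 417 kN·m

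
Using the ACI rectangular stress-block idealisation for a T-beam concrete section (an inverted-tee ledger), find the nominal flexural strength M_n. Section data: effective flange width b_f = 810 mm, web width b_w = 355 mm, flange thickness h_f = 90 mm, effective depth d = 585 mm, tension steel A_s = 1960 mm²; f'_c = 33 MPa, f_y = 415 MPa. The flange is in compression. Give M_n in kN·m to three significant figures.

Tension: T = A_s f_y = 1960 × 415 = 813400 N.
Try a within the flange: a = T/(0.85 f'_c b_f) = 813400/(0.85 × 33 × 810) = 35.80 mm.
Since a = 35.80 ≤ h_f = 90 mm, the stress block lies entirely in the flange; analyse as a rectangular beam of width b_f.
M_n = T(d − a/2) = 813400 × (585 − 17.9) = 461.28 × 10⁶ N·mm.
M_n = 461.28 kN·m.

M_n ≈ 461 kN·m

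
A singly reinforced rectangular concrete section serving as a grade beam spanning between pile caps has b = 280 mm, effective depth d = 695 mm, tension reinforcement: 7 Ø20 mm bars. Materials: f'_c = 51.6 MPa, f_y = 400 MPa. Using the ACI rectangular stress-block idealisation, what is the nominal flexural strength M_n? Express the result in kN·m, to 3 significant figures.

M_n ≈ 580 kN·m

A_s = 7 × 314 = 2198 mm².
T = A_s f_y = 2198 × 400 = 879200 N = 879.2 kN.
From C = T: a = T/(0.85 f'_c b) = 879200/(0.85 × 51.6 × 280) = 71.59 mm.
M_n = T(d − a/2) = 879.2 kN × (695 − 35.795) mm = 579.57 kN·m.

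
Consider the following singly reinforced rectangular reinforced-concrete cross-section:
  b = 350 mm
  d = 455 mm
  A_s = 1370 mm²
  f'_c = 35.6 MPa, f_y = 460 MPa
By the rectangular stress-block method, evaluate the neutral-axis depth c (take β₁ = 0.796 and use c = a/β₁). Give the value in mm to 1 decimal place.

c ≈ 74.8 mm

T = A_s f_y = 1370 × 460 = 630200 N = 630.2 kN.
Setting C = 0.85 f'_c a b equal to T: a = 630200/(0.85 × 35.6 × 350) = 59.503 mm.
With β₁ = 0.796, c = a/β₁ = 59.503/0.796 = 74.8 mm.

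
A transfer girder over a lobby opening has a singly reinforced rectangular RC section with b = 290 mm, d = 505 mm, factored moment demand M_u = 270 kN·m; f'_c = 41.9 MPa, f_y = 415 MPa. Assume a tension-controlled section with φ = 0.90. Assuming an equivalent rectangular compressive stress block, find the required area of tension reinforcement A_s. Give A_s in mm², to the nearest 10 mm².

A_s ≈ 1520 mm²

M_n = M_u/φ = 270/0.90 = 300 kN·m.
With M_n = 0.85 f'_c a b (d − a/2), solve the quadratic for a:
a = d − √(d² − 2M_n/(0.85 f'_c b)) = 505 − √(505² − 2 × 300×10⁶/(0.85 × 41.9 × 290)) = 61.23 mm.
A_s = 0.85 f'_c a b / f_y = 0.85 × 41.9 × 61.23 × 290 / 415 = 1523.9 mm².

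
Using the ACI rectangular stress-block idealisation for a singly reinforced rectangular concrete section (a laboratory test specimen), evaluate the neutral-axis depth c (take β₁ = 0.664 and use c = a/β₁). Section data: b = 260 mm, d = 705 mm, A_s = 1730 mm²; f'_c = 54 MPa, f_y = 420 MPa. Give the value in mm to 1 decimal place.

c ≈ 91.7 mm

T = A_s f_y = 1730 × 420 = 726600 N = 726.6 kN.
Setting C = 0.85 f'_c a b equal to T: a = 726600/(0.85 × 54 × 260) = 60.885 mm.
With β₁ = 0.664, c = a/β₁ = 60.885/0.664 = 91.7 mm.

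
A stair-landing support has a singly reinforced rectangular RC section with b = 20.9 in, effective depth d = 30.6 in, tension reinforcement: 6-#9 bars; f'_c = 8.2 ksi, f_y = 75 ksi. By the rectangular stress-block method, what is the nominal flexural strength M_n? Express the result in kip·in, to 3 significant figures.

A_s = 6 × 1 = 6 in².
T = A_s f_y = 6 × 75 = 450 kips.
a = T/(0.85 f'_c b) = 450/(0.85 × 8.2 × 20.9) = 3.089 in.
M_n = T(d − a/2) = 450 × (30.6 − 1.5445) = 13075.0 kip·in.

M_n ≈ 13100 kip·in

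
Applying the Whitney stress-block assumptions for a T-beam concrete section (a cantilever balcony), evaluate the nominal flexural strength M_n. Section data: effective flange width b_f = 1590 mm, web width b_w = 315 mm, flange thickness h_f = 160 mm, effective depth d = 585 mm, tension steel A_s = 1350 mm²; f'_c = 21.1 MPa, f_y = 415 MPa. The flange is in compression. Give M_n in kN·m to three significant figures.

Tension: T = A_s f_y = 1350 × 415 = 560250 N.
Try a within the flange: a = T/(0.85 f'_c b_f) = 560250/(0.85 × 21.1 × 1590) = 19.65 mm.
Since a = 19.65 ≤ h_f = 160 mm, the stress block lies entirely in the flange; analyse as a rectangular beam of width b_f.
M_n = T(d − a/2) = 560250 × (585 − 9.825) = 322.24 × 10⁶ N·mm.
M_n = 322.24 kN·m.

M_n ≈ 322 kN·m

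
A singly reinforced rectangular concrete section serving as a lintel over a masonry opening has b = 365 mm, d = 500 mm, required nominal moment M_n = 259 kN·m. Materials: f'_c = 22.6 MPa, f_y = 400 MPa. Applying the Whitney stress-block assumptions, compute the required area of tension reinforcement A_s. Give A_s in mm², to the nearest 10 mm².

With M_n = 0.85 f'_c a b (d − a/2), solve the quadratic for a:
a = d − √(d² − 2M_n/(0.85 f'_c b)) = 500 − √(500² − 2 × 259×10⁶/(0.85 × 22.6 × 365)) = 80.33 mm.
A_s = 0.85 f'_c a b / f_y = 0.85 × 22.6 × 80.33 × 365 / 400 = 1408.1 mm².

A_s ≈ 1410 mm²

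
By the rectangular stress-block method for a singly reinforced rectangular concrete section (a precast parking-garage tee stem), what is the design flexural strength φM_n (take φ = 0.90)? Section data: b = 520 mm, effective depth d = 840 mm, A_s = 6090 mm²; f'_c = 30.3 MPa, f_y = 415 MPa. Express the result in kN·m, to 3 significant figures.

T = A_s f_y = 6090 × 415 = 2527350 N = 2527.35 kN.
From C = T: a = T/(0.85 f'_c b) = 2527350/(0.85 × 30.3 × 520) = 188.71 mm.
M_n = T(d − a/2) = 2527.35 kN × (840 − 94.355) mm = 1884.51 kN·m.
φM_n = 0.90 × 1884.51 = 1696.06 kN·m.

φM_n ≈ 1700 kN·m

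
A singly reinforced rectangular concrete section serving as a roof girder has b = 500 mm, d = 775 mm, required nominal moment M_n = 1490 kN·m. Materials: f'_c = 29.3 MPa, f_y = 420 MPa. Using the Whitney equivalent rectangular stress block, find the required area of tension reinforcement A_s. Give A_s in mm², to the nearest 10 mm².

With M_n = 0.85 f'_c a b (d − a/2), solve the quadratic for a:
a = d − √(d² − 2M_n/(0.85 f'_c b)) = 775 − √(775² − 2 × 1490×10⁶/(0.85 × 29.3 × 500)) = 173.90 mm.
A_s = 0.85 f'_c a b / f_y = 0.85 × 29.3 × 173.90 × 500 / 420 = 5155.9 mm².

A_s ≈ 5160 mm²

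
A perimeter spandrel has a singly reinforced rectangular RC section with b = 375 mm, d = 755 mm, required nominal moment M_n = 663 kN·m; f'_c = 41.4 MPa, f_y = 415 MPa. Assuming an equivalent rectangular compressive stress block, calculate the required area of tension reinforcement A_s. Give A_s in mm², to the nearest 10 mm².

With M_n = 0.85 f'_c a b (d − a/2), solve the quadratic for a:
a = d − √(d² − 2M_n/(0.85 f'_c b)) = 755 − √(755² − 2 × 663×10⁶/(0.85 × 41.4 × 375)) = 69.77 mm.
A_s = 0.85 f'_c a b / f_y = 0.85 × 41.4 × 69.77 × 375 / 415 = 2218.6 mm².

A_s ≈ 2220 mm²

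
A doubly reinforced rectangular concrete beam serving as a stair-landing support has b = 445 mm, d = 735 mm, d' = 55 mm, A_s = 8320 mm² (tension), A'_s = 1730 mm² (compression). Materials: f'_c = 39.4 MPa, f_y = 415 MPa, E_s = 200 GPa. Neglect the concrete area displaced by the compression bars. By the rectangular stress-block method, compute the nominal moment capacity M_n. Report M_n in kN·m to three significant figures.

Assume both tension and compression steel yield.
Net tension couple steel: A_s − A'_s = 6590 mm².
a = (A_s − A'_s) f_y / (0.85 f'_c b) = 2734850/(0.85 × 39.4 × 445) = 183.51 mm.
c = a/β₁ = 183.51/0.769 = 238.63 mm; ε'_s = 0.003(c − d')/c = 0.0023 ≥ f_y/E_s = 0.0021, so compression steel does yield.
M_n = (A_s − A'_s) f_y (d − a/2) + A'_s f_y (d − d') = [2734850 × (735 − 91.755) + 717950 × (735 − 55)] × 10⁻⁶ = 1759.18 + 488.21 = 2247.39 kN·m.

M_n ≈ 2250 kN·m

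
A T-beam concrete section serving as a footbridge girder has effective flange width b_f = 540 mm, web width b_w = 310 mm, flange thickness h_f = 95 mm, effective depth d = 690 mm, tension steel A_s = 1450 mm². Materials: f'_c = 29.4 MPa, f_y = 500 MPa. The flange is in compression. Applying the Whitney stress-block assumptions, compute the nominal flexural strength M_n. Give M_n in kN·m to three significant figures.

M_n ≈ 481 kN·m

Tension: T = A_s f_y = 1450 × 500 = 725000 N.
Try a within the flange: a = T/(0.85 f'_c b_f) = 725000/(0.85 × 29.4 × 540) = 53.73 mm.
Since a = 53.73 ≤ h_f = 95 mm, the stress block lies entirely in the flange; analyse as a rectangular beam of width b_f.
M_n = T(d − a/2) = 725000 × (690 − 26.865) = 480.77 × 10⁶ N·mm.
M_n = 480.77 kN·m.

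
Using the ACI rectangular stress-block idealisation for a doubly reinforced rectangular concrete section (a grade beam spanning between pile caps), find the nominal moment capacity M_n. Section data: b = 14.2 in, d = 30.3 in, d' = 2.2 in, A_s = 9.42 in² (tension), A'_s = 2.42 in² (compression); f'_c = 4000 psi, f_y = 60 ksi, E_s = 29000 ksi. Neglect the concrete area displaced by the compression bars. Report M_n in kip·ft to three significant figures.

M_n ≈ 1250 kip·ft

Assume both steels yield.
a = (A_s − A'_s) f_y/(0.85 f'_c b) = (9.42 − 2.42) × 60/(0.85 × 4 × 14.2) = 8.699 in.
c = a/β₁ = 8.699/0.85 = 10.234 in; ε'_s = 0.003(c − d')/c = 0.0024 ≥ ε_y = 0.0021, so the compression steel yields.
M_n = (A_s − A'_s) f_y (d − a/2) + A'_s f_y (d − d') = 420 × (30.3 − 4.3495) + 145.2 × (30.3 − 2.2) = 10899.2 + 4080.1 = 14979.3 kip·in = 14979.3/12 = 1248.28 kip·ft.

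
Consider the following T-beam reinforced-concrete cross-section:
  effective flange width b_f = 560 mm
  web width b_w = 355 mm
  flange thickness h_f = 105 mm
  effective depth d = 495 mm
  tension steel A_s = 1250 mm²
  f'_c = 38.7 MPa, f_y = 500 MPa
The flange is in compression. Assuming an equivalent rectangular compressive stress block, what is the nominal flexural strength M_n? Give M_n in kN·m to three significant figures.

Tension: T = A_s f_y = 1250 × 500 = 625000 N.
Try a within the flange: a = T/(0.85 f'_c b_f) = 625000/(0.85 × 38.7 × 560) = 33.93 mm.
Since a = 33.93 ≤ h_f = 105 mm, the stress block lies entirely in the flange; analyse as a rectangular beam of width b_f.
M_n = T(d − a/2) = 625000 × (495 − 16.965) = 298.77 × 10⁶ N·mm.
M_n = 298.77 kN·m.

M_n ≈ 299 kN·m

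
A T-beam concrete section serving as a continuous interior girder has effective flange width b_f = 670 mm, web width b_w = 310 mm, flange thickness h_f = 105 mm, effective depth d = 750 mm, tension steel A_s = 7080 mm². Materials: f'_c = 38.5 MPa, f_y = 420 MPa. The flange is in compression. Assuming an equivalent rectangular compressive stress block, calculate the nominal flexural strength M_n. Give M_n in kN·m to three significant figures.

M_n ≈ 2020 kN·m

Tension: T = A_s f_y = 7080 × 420 = 2973600 N.
Try a within the flange: a = T/(0.85 f'_c b_f) = 2973600/(0.85 × 38.5 × 670) = 135.62 mm.
a = 135.62 > h_f = 105 mm: the block extends into the web. Split into flange-overhang and web parts.
C_f = 0.85 f'_c (b_f − b_w) h_f = 0.85 × 38.5 × (670 − 310) × 105 = 1237005 N.
Remaining web compression depth: a_w = (T − C_f)/(0.85 f'_c b_w) = (2973600 − 1237005)/(0.85 × 38.5 × 310) = 171.18 mm.
M_n = C_f(d − h_f/2) + (T − C_f)(d − a_w/2) = 1237005 × (750 − 52.5) + 1736595 × (750 − 85.59) = 862.81 + 1153.81 = 2016.62 × 10⁶ N·mm.
M_n = 2016.62 kN·m.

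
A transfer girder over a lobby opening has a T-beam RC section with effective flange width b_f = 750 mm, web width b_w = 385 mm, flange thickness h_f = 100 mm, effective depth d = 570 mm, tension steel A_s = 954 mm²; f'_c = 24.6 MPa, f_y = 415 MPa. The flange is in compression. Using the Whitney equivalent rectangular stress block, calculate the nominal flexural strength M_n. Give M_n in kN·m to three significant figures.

Tension: T = A_s f_y = 954 × 415 = 395910 N.
Try a within the flange: a = T/(0.85 f'_c b_f) = 395910/(0.85 × 24.6 × 750) = 25.25 mm.
Since a = 25.25 ≤ h_f = 100 mm, the stress block lies entirely in the flange; analyse as a rectangular beam of width b_f.
M_n = T(d − a/2) = 395910 × (570 − 12.625) = 220.67 × 10⁶ N·mm.
M_n = 220.67 kN·m.

M_n ≈ 221 kN·m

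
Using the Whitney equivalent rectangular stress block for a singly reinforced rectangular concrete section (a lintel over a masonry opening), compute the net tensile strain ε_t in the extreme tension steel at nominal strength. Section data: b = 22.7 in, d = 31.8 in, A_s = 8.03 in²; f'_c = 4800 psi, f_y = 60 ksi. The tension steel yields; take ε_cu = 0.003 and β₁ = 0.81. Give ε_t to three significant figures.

a = A_s f_y/(0.85 f'_c b) = 5.202 in.
β₁ = 0.81, so c = a/β₁ = 5.202/0.81 = 6.422 in.
From the linear strain diagram with ε_cu = 0.003: ε_t = 0.003 (d − c)/c = 0.003 × (31.8 − 6.422)/6.422 = 0.0119.
Since ε_t ≥ 0.005, the section is tension-controlled.

ε_t ≈ 0.0119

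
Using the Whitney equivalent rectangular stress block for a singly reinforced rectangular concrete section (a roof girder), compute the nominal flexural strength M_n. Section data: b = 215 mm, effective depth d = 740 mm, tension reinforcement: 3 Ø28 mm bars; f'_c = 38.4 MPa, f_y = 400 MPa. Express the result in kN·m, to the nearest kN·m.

M_n ≈ 508 kN·m

A_s = 3 × 616 = 1848 mm².
T = A_s f_y = 1848 × 400 = 739200 N = 739.2 kN.
From C = T: a = T/(0.85 f'_c b) = 739200/(0.85 × 38.4 × 215) = 105.34 mm.
M_n = T(d − a/2) = 739.2 kN × (740 − 52.67) mm = 508.07 kN·m.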